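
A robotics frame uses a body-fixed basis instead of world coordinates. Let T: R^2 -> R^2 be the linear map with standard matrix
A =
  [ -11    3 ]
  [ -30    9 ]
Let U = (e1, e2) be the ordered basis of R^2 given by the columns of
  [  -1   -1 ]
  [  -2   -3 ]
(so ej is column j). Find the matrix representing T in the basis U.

[[-3, -3], [-2, 1]]

With P the matrix whose columns are e1, e2, [T]_U = P^(-1) A P.
Column by column: T(e1) = A e1 = <5, 12>; its U-coordinates <-3, -2> give column 1.
Continuing for each basis vector yields [T]_U = [[-3, -3], [-2, 1]].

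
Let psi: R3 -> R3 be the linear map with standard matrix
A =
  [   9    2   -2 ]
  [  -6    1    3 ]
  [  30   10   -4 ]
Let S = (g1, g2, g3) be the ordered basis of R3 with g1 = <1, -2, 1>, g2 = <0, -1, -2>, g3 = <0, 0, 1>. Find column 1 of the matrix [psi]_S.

<3, -1, 1>

Compute psi(g1) = A g1 = <3, -5, 6> in standard coordinates.
Then write this in S-coordinates: solve for y in y_1 g1 + ... + y_3 g3 = <3, -5, 6>.
This gives y = <3, -1, 1>, which is column 1 of [psi]_S.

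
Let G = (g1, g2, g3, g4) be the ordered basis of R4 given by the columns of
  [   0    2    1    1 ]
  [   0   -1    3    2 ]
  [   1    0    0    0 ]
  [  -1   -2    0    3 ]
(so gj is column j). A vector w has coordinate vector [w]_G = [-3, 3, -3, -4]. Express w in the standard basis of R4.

w = M [w]_G, where M has columns g1, ..., g4.
Carrying out the matrix-vector product, w = [-1, -20, -3, -15].

[-1, -20, -3, -15]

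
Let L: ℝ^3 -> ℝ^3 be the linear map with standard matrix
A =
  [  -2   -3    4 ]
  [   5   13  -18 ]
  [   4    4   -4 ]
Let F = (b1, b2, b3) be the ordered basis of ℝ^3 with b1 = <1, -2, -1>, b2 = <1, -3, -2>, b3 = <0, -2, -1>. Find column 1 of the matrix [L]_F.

<3, -3, 3>

Column 1 of [L]_F is the F-coordinate vector of L(b1).
In standard coordinates L(b1) = A b1 = <0, -3, 0>.
Converting to F: <0, -3, 0> = 3b1 - 3b2 + 3b3, so the coordinate vector is <3, -3, 3>.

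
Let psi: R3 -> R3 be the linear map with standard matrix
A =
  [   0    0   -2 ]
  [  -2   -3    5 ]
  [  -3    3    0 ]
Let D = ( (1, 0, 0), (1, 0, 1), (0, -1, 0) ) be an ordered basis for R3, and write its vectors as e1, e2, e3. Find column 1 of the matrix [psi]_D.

(3, -3, 2)

Column 1 of [psi]_D is the D-coordinate vector of psi(e1).
In standard coordinates psi(e1) = A e1 = (0, -2, -3).
Converting to D: (0, -2, -3) = 3e1 - 3e2 + 2e3, so the coordinate vector is (3, -3, 2).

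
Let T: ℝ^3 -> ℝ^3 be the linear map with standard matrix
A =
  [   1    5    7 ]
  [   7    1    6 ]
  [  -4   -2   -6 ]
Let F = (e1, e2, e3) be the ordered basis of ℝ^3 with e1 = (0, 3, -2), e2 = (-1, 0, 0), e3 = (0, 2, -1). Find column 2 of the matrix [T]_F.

(-1, 1, -2)

Column 2 of [T]_F is the F-coordinate vector of T(e2).
In standard coordinates T(e2) = A e2 = (-1, -7, 4).
Converting to F: (-1, -7, 4) = -e1 + e2 - 2e3, so the coordinate vector is (-1, 1, -2).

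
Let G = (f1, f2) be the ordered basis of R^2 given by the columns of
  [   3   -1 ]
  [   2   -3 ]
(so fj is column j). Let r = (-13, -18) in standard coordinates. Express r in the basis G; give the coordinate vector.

(-3, 4)

[r]_G is the unique c with M c = r, where M has columns f1, f2.
System: 3c_1 - c_2 = -13, 2c_1 - 3c_2 = -18; solving gives c_1 = -3, c_2 = 4.
Check: -3f1 + 4f2 = (-13, -18).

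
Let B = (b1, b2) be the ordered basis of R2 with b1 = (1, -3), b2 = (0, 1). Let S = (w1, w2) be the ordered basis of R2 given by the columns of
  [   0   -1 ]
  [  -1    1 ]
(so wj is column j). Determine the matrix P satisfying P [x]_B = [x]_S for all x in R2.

[[2, -1], [-1, 0]]

Column j of P is [bj]_S, since P maps B-coordinates to S-coordinates.
Expressing b1 in S: b1 = 2w1 - w2, so column 1 of P is (2, -1).
Doing the same for each bj gives P = [[2, -1], [-1, 0]].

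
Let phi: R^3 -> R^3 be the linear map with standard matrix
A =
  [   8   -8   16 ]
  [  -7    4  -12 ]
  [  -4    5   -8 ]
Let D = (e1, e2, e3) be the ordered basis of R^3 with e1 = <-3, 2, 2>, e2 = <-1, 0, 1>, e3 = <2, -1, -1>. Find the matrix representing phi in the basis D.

Let P have columns e1, ..., e3. Then [phi]_D = P^(-1) A P.
Here det P = 1, so P^(-1) is integer; computing A P first and then P^(-1)(A P) gives [[3, -1, -3], [1, 1, 1], [1, 3, 0]].

[[3, -1, -3], [1, 1, 1], [1, 3, 0]]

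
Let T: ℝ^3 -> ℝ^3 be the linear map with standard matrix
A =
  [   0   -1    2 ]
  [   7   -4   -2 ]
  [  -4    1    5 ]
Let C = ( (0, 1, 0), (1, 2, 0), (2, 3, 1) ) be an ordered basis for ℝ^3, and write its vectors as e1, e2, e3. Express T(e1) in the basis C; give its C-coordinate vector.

(-1, -3, 1)

Compute T(e1) = A e1 = (-1, -4, 1) in standard coordinates.
Then write this in C-coordinates: solve for y in y_1 e1 + ... + y_3 e3 = (-1, -4, 1).
This gives y = (-1, -3, 1), which is column 1 of [T]_C.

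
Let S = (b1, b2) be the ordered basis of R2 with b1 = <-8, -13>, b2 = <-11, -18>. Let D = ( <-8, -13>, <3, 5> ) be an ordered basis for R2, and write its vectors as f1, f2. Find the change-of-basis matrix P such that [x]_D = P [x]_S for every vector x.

Let M have columns bj and N have columns fj. Then for every x, N [x]_D = x = M [x]_S, so P = N^(-1) M.
Since det N = -1, N^(-1) has integer entries; multiplying gives P = [[1, 1], [0, -1]].

[[1, 1], [0, -1]]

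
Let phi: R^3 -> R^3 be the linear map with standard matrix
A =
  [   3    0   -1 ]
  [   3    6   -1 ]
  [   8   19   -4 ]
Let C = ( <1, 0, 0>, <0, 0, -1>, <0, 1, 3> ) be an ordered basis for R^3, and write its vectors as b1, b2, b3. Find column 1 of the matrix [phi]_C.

Compute phi(b1) = A b1 = <3, 3, 8> in standard coordinates.
Then write this in C-coordinates: solve for y in y_1 b1 + ... + y_3 b3 = <3, 3, 8>.
This gives y = <3, 1, 3>, which is column 1 of [phi]_C.

<3, 1, 3>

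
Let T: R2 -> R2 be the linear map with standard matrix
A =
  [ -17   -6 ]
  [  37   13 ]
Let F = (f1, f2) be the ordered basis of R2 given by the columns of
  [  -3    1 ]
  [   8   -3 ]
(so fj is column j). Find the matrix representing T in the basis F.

[[-2, -1], [-3, -2]]

With P the matrix whose columns are f1, f2, [T]_F = P^(-1) A P.
Column by column: T(f1) = A f1 = (3, -7); its F-coordinates (-2, -3) give column 1.
Continuing for each basis vector yields [T]_F = [[-2, -1], [-3, -2]].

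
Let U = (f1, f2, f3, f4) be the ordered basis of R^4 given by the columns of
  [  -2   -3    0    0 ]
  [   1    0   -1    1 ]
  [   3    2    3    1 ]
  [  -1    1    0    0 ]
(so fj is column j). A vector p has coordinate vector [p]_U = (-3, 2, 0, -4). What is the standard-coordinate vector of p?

(0, -7, -9, 5)

p = M [p]_U, where M has columns f1, ..., f4.
Carrying out the matrix-vector product, p = (0, -7, -9, 5).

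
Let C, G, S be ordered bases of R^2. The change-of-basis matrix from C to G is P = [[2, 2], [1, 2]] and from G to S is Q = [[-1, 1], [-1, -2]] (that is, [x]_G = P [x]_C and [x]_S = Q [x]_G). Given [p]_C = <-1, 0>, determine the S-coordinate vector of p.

Composing the changes, [p]_S = Q P [p]_C.
Q P = [[-1, 0], [-4, -6]]; applying this to <-1, 0> gives <1, 4>.

<1, 4>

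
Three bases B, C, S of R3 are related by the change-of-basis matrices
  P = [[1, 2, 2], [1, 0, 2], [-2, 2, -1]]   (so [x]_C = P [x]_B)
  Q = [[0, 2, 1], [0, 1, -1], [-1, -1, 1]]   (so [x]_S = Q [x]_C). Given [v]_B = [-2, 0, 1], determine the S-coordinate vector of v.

Composing the changes, [v]_S = Q P [v]_B.
Q P = [[0, 2, 3], [3, -2, 3], [-4, 0, -5]]; applying this to [-2, 0, 1] gives [3, -3, 3].

[3, -3, 3]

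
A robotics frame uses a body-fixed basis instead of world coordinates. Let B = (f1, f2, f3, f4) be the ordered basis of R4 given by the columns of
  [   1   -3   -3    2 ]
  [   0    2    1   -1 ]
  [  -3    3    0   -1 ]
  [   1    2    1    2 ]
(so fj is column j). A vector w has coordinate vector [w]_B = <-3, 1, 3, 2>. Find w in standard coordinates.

By definition w = -3f1 + f2 + 3f3 + 2f4.
Summing componentwise gives <-11, 3, 10, 6>.

<-11, 3, 10, 6>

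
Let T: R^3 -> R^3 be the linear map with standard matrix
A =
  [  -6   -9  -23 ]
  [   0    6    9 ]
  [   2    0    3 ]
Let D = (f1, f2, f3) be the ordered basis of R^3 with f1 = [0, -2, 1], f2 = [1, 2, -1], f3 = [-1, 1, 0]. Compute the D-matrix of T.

[[1, -1, -3], [-2, 0, -1], [3, 1, 2]]

Let P have columns f1, ..., f3. Then [T]_D = P^(-1) A P.
Here det P = 1, so P^(-1) is integer; computing A P first and then P^(-1)(A P) gives [[1, -1, -3], [-2, 0, -1], [3, 1, 2]].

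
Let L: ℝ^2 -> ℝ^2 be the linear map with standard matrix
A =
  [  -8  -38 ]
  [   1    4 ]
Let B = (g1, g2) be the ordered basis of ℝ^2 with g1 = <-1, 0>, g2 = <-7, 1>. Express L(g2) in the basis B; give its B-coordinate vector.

Column 2 of [L]_B is the B-coordinate vector of L(g2).
In standard coordinates L(g2) = A g2 = <18, -3>.
Converting to B: <18, -3> = 3g1 - 3g2, so the coordinate vector is <3, -3>.

<3, -3>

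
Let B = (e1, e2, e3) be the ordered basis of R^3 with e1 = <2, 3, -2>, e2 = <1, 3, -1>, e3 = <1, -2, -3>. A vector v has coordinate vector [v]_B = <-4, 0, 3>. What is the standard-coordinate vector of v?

<-5, -18, -1>

v = M [v]_B, where M has columns e1, ..., e3.
Carrying out the matrix-vector product, v = <-5, -18, -1>.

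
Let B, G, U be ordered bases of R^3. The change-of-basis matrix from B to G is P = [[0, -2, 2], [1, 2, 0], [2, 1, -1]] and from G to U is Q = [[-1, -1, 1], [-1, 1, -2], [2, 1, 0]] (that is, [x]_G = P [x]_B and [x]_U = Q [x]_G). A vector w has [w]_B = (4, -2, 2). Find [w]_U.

(-4, -16, 16)

First [w]_G = P [w]_B = (8, 0, 4).
Then [w]_U = Q [w]_G = (-4, -16, 16).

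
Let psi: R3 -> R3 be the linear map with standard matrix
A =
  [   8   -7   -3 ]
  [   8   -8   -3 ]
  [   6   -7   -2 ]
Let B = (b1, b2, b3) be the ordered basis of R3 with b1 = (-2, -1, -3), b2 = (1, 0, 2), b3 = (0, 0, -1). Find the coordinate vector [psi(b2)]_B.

(-2, -2, 0)

Column 2 of [psi]_B is the B-coordinate vector of psi(b2).
In standard coordinates psi(b2) = A b2 = (2, 2, 2).
Converting to B: (2, 2, 2) = -2b1 - 2b2 + 0·b3, so the coordinate vector is (-2, -2, 0).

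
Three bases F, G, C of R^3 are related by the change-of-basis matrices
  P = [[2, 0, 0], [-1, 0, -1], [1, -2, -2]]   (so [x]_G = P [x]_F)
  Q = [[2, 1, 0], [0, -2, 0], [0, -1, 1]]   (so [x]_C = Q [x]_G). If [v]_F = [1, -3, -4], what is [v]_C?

[7, -6, 12]

Composing the changes, [v]_C = Q P [v]_F.
Q P = [[3, 0, -1], [2, 0, 2], [2, -2, -1]]; applying this to [1, -3, -4] gives [7, -6, 12].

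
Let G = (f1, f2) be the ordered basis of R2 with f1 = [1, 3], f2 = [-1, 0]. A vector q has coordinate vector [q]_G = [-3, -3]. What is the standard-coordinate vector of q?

By definition q = -3f1 - 3f2.
Summing componentwise gives [0, -9].

[0, -9]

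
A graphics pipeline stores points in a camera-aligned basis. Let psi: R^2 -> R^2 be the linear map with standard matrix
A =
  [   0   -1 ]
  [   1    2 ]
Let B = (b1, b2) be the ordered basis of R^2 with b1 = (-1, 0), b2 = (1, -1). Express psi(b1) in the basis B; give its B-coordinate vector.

(1, 1)

Column 1 of [psi]_B is the B-coordinate vector of psi(b1).
In standard coordinates psi(b1) = A b1 = (0, -1).
Converting to B: (0, -1) = b1 + b2, so the coordinate vector is (1, 1).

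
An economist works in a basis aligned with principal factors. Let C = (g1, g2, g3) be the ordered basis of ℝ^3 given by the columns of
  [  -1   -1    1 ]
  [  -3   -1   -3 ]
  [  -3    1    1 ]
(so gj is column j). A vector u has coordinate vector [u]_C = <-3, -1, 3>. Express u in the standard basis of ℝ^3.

u = M [u]_C, where M has columns g1, ..., g3.
Carrying out the matrix-vector product, u = <7, 1, 11>.

<7, 1, 11>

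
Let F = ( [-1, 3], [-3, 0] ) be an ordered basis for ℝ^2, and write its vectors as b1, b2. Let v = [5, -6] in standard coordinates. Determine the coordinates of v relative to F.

Write v = c_1 b1 + c_2 b2 and solve for the c_i.
System: -c_1 - 3c_2 = 5, 3c_1 + 0c_2 = -6; solving gives c_1 = -2, c_2 = -1.
Check: -2b1 - b2 = [5, -6].

[-2, -1]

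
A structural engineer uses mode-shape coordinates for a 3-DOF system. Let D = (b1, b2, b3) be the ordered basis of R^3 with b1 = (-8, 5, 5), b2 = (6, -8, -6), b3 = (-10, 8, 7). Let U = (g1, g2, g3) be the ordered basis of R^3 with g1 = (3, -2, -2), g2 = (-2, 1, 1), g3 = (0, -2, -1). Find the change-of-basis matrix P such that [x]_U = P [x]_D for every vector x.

Column j of P is [bj]_U, since P maps D-coordinates to U-coordinates.
Expressing b1 in U: b1 = -2g1 + g2 + 0·g3, so column 1 of P is (-2, 1, 0).
Doing the same for each bj gives P = [[-2, 2, -2], [1, 0, 2], [0, 2, -1]].

[[-2, 2, -2], [1, 0, 2], [0, 2, -1]]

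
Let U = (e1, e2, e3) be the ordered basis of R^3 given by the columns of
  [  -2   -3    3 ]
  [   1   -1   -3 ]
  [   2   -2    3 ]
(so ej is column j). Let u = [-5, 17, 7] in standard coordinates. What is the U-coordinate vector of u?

[4, -4, -3]

[u]_U is the unique c with M c = u, where M has columns e1, ..., e3.
Gaussian elimination on [M | u] yields c = (4, -4, -3).
Check: 4e1 - 4e2 - 3e3 = [-5, 17, 7].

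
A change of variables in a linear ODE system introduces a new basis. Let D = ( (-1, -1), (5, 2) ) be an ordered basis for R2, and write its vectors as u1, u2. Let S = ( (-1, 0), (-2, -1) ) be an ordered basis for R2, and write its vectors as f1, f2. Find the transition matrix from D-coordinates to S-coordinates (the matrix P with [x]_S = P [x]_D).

[[-1, -1], [1, -2]]

Let M have columns uj and N have columns fj. Then for every x, N [x]_S = x = M [x]_D, so P = N^(-1) M.
Since det N = 1, N^(-1) has integer entries; multiplying gives P = [[-1, -1], [1, -2]].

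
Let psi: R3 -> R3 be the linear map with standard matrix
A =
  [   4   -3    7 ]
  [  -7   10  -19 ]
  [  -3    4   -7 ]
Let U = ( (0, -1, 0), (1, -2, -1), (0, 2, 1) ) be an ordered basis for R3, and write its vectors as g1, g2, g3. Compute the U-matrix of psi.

[[2, 0, 1], [3, 3, 1], [-1, -1, 2]]

The j-th column of [psi]_U is [psi(gj)]_U.
psi(g1) = A g1 = (3, -10, -4) = 2g1 + 3g2 - g3, so column 1 is (2, 3, -1).
Repeating for g2, g3 and assembling the columns gives [[2, 0, 1], [3, 3, 1], [-1, -1, 2]].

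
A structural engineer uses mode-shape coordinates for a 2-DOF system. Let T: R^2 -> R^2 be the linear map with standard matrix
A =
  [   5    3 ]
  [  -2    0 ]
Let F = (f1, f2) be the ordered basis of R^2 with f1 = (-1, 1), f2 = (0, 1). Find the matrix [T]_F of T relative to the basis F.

[[2, -3], [0, 3]]

Let P have columns f1, f2. Then [T]_F = P^(-1) A P.
Here det P = -1, so P^(-1) is integer; computing A P first and then P^(-1)(A P) gives [[2, -3], [0, 3]].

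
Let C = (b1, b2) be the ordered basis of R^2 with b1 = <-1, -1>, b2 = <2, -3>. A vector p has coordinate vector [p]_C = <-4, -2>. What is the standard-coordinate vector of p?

The coordinates say p = -4b1 - 2b2; adding the scaled basis vectors gives <0, 10>.

<0, 10>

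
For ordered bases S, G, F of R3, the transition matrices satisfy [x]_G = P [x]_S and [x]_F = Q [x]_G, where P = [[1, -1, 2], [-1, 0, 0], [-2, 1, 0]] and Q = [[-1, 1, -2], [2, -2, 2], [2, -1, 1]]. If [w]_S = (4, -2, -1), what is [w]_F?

Composing the changes, [w]_F = Q P [w]_S.
Q P = [[2, -1, -2], [0, 0, 4], [1, -1, 4]]; applying this to (4, -2, -1) gives (12, -4, 2).

(12, -4, 2)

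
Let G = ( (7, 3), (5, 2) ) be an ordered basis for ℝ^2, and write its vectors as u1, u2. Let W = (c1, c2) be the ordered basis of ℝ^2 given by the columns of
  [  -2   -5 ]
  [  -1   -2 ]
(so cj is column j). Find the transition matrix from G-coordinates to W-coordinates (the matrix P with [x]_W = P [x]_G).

[[-1, 0], [-1, -1]]

Let M have columns uj and N have columns cj. Then for every x, N [x]_W = x = M [x]_G, so P = N^(-1) M.
Since det N = -1, N^(-1) has integer entries; multiplying gives P = [[-1, 0], [-1, -1]].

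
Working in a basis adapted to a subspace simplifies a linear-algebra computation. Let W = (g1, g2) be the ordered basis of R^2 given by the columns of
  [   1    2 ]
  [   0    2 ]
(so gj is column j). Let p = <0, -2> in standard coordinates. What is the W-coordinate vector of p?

<2, -1>

Write p = c_1 g1 + c_2 g2 and solve for the c_i.
System: c_1 + 2c_2 = 0, 0c_1 + 2c_2 = -2; solving gives c_1 = 2, c_2 = -1.
Check: 2g1 - g2 = <0, -2>.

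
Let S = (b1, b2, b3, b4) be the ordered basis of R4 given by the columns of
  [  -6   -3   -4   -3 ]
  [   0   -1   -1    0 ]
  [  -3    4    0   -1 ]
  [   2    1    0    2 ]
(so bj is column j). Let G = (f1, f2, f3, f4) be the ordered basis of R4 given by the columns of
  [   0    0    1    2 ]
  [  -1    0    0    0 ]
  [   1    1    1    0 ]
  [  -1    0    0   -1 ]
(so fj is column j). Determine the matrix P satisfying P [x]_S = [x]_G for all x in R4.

Column j of P is [bj]_G, since P maps S-coordinates to G-coordinates.
Expressing b1 in G: b1 = 0·f1 - f2 - 2f3 - 2f4, so column 1 of P is (0, -1, -2, -2).
Doing the same for each bj gives P = [[0, 1, 1, 0], [-1, 2, 1, -2], [-2, 1, -2, 1], [-2, -2, -1, -2]].

[[0, 1, 1, 0], [-1, 2, 1, -2], [-2, 1, -2, 1], [-2, -2, -1, -2]]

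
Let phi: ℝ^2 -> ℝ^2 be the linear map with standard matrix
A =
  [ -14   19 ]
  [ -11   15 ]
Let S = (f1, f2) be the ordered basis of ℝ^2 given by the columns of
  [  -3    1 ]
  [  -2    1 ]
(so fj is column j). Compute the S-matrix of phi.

Let P have columns f1, f2. Then [phi]_S = P^(-1) A P.
Here det P = -1, so P^(-1) is integer; computing A P first and then P^(-1)(A P) gives [[-1, -1], [1, 2]].

[[-1, -1], [1, 2]]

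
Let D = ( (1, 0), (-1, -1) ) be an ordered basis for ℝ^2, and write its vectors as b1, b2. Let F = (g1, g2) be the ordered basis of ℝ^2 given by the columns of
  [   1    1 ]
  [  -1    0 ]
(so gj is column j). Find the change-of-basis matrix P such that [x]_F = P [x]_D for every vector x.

Let M have columns bj and N have columns gj. Then for every x, N [x]_F = x = M [x]_D, so P = N^(-1) M.
Since det N = 1, N^(-1) has integer entries; multiplying gives P = [[0, 1], [1, -2]].

[[0, 1], [1, -2]]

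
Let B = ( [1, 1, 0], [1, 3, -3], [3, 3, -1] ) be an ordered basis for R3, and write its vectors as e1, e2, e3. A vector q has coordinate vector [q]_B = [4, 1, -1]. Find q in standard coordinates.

[2, 4, -2]

q = M [q]_B, where M has columns e1, ..., e3.
Carrying out the matrix-vector product, q = [2, 4, -2].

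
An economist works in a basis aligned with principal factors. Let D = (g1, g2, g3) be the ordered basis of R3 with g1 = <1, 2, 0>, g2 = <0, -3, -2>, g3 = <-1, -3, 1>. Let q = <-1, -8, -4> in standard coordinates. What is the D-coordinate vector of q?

Write q = c_1 g1 + ... + c_3 g3 and solve for the c_i.
Gaussian elimination on [M | q] yields c = (-1, 2, 0).
Check: -g1 + 2g2 + 0·g3 = <-1, -8, -4>.

<-1, 2, 0>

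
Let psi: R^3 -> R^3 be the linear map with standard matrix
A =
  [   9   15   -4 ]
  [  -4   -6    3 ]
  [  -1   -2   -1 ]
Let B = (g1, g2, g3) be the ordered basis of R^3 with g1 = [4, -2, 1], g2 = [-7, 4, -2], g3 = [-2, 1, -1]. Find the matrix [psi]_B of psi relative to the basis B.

With P the matrix whose columns are g1, ..., g3, [psi]_B = P^(-1) A P.
Column by column: psi(g1) = A g1 = [2, -1, -1]; its B-coordinates [2, 0, 3] give column 1.
Continuing for each basis vector yields [psi]_B = [[2, 3, -2], [0, 1, -1], [3, 0, -1]].

[[2, 3, -2], [0, 1, -1], [3, 0, -1]]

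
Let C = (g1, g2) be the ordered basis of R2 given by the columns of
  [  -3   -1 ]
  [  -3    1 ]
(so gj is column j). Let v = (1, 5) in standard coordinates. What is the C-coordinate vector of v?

[v]_C is the unique c with M c = v, where M has columns g1, g2.
System: -3c_1 - c_2 = 1, -3c_1 + c_2 = 5; solving gives c_1 = -1, c_2 = 2.
Check: -g1 + 2g2 = (1, 5).

(-1, 2)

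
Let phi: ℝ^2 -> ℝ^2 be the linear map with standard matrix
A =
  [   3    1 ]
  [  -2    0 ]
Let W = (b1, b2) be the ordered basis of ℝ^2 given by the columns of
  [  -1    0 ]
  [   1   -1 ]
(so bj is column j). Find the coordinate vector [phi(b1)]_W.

(2, 0)

Column 1 of [phi]_W is the W-coordinate vector of phi(b1).
In standard coordinates phi(b1) = A b1 = (-2, 2).
Converting to W: (-2, 2) = 2b1 + 0·b2, so the coordinate vector is (2, 0).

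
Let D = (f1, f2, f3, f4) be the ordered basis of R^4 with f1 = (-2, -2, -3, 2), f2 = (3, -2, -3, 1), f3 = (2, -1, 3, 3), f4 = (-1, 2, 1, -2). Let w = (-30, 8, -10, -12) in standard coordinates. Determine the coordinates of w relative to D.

Write w = c_1 f1 + ... + c_4 f4 and solve for the c_i.
Solving this 4x4 system gives c = (4, -4, -4, 2).
Check: 4f1 - 4f2 - 4f3 + 2f4 = (-30, 8, -10, -12).

(4, -4, -4, 2)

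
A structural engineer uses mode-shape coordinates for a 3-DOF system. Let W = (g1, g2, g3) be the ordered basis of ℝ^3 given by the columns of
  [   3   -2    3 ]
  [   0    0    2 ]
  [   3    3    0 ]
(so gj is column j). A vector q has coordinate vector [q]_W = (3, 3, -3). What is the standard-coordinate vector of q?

The coordinates say q = 3g1 + 3g2 - 3g3; adding the scaled basis vectors gives (-6, -6, 18).

(-6, -6, 18)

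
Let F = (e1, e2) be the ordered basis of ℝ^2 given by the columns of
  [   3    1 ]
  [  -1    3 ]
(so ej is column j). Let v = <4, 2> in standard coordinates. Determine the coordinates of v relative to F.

[v]_F is the unique c with M c = v, where M has columns e1, e2.
System: 3c_1 + c_2 = 4, -c_1 + 3c_2 = 2; solving gives c_1 = 1, c_2 = 1.
Check: e1 + e2 = <4, 2>.

<1, 1>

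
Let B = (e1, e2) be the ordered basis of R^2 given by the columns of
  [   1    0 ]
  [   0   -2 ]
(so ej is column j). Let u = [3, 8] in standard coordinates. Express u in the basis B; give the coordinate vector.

[3, -4]

[u]_B is the unique c with M c = u, where M has columns e1, e2.
System: c_1 + 0c_2 = 3, 0c_1 - 2c_2 = 8; solving gives c_1 = 3, c_2 = -4.
Check: 3e1 - 4e2 = [3, 8].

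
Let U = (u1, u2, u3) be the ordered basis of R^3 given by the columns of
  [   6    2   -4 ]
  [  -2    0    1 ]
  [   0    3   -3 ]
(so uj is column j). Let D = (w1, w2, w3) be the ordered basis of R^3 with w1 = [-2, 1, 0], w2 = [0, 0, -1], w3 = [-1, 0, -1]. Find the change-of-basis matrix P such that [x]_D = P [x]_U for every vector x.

Column j of P is [uj]_D, since P maps U-coordinates to D-coordinates.
Expressing u1 in D: u1 = -2w1 + 2w2 - 2w3, so column 1 of P is [-2, 2, -2].
Doing the same for each uj gives P = [[-2, 0, 1], [2, -1, 1], [-2, -2, 2]].

[[-2, 0, 1], [2, -1, 1], [-2, -2, 2]]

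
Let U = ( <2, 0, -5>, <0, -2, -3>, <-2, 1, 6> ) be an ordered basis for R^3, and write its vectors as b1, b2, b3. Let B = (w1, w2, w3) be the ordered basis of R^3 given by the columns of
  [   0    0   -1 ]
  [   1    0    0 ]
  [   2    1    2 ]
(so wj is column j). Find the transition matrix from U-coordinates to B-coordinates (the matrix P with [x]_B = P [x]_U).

[[0, -2, 1], [-1, 1, 0], [-2, 0, 2]]

Let M have columns bj and N have columns wj. Then for every x, N [x]_B = x = M [x]_U, so P = N^(-1) M.
Since det N = -1, N^(-1) has integer entries; multiplying gives P = [[0, -2, 1], [-1, 1, 0], [-2, 0, 2]].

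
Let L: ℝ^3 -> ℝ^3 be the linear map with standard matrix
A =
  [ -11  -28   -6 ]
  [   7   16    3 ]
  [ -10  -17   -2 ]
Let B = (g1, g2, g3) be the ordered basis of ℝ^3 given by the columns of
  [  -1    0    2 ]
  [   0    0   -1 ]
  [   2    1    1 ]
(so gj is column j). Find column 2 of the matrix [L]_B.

[0, 1, -3]

Compute L(g2) = A g2 = [-6, 3, -2] in standard coordinates.
Then write this in B-coordinates: solve for y in y_1 g1 + ... + y_3 g3 = [-6, 3, -2].
This gives y = [0, 1, -3], which is column 2 of [L]_B.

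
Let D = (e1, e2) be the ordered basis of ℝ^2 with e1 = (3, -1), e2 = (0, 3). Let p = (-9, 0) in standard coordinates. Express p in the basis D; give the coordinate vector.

(-3, -1)

[p]_D is the unique c with M c = p, where M has columns e1, e2.
System: 3c_1 + 0c_2 = -9, -c_1 + 3c_2 = 0; solving gives c_1 = -3, c_2 = -1.
Check: -3e1 - e2 = (-9, 0).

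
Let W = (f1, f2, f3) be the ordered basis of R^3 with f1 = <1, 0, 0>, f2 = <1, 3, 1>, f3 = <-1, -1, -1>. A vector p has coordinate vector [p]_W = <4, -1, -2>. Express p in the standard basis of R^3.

<5, -1, 1>

p = M [p]_W, where M has columns f1, ..., f3.
Carrying out the matrix-vector product, p = <5, -1, 1>.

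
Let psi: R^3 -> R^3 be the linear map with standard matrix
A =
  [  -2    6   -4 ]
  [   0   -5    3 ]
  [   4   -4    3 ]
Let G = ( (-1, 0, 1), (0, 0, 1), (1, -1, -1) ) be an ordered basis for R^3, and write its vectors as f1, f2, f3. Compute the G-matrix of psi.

[[-1, 1, 2], [-3, -1, 1], [-3, -3, -2]]

Let P have columns f1, ..., f3. Then [psi]_G = P^(-1) A P.
Here det P = -1, so P^(-1) is integer; computing A P first and then P^(-1)(A P) gives [[-1, 1, 2], [-3, -1, 1], [-3, -3, -2]].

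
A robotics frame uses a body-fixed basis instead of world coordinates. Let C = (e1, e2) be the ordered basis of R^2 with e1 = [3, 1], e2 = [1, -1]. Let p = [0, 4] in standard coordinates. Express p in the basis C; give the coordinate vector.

[p]_C is the unique c with M c = p, where M has columns e1, e2.
System: 3c_1 + c_2 = 0, c_1 - c_2 = 4; solving gives c_1 = 1, c_2 = -3.
Check: e1 - 3e2 = [0, 4].

[1, -3]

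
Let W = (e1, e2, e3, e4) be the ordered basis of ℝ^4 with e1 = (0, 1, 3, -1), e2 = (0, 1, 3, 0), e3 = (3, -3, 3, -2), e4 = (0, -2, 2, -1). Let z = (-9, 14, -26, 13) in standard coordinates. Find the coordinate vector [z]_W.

[z]_W is the unique c with M c = z, where M has columns e1, ..., e4.
Gaussian elimination on [M | z] yields c = (-3, 0, -3, -4).
Check: -3e1 + 0·e2 - 3e3 - 4e4 = (-9, 14, -26, 13).

(-3, 0, -3, -4)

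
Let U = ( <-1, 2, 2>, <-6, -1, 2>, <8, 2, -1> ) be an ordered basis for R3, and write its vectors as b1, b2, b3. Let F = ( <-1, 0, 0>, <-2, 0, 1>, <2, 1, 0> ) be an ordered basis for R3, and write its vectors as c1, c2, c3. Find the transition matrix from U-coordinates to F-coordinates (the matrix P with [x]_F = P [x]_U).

[[1, 0, -2], [2, 2, -1], [2, -1, 2]]

Column j of P is [bj]_F, since P maps U-coordinates to F-coordinates.
Expressing b1 in F: b1 = c1 + 2c2 + 2c3, so column 1 of P is <1, 2, 2>.
Doing the same for each bj gives P = [[1, 0, -2], [2, 2, -1], [2, -1, 2]].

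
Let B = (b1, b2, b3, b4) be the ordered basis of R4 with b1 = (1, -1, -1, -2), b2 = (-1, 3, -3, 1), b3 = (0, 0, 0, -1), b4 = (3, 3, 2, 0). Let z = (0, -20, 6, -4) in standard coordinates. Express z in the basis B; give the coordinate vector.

(2, -4, -4, -2)

[z]_B is the unique c with M c = z, where M has columns b1, ..., b4.
Gaussian elimination on [M | z] yields c = (2, -4, -4, -2).
Check: 2b1 - 4b2 - 4b3 - 2b4 = (0, -20, 6, -4).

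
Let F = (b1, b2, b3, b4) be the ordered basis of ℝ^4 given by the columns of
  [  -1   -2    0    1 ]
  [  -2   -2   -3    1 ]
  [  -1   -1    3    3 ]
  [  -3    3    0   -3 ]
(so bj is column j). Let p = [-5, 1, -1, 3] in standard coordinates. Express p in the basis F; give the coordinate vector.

[0, 4, -2, 3]

We seek scalars with c_1 b1 + ... + c_4 b4 = p; equivalently solve M c = p where the columns of M are b1, ..., b4.
Solving this 4x4 system gives c = (0, 4, -2, 3).
Check: 0·b1 + 4b2 - 2b3 + 3b4 = [-5, 1, -1, 3].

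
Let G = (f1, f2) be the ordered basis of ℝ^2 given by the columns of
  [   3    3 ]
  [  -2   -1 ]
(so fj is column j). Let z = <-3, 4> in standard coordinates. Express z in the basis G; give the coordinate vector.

<-3, 2>

Write z = c_1 f1 + c_2 f2 and solve for the c_i.
System: 3c_1 + 3c_2 = -3, -2c_1 - c_2 = 4; solving gives c_1 = -3, c_2 = 2.
Check: -3f1 + 2f2 = <-3, 4>.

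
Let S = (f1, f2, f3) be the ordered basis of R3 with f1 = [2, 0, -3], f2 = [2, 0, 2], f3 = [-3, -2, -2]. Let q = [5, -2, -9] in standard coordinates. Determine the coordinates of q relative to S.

We seek scalars with c_1 f1 + ... + c_3 f3 = q; equivalently solve M c = q where the columns of M are f1, ..., f3.
Gaussian elimination on [M | q] yields c = (3, 1, 1).
Check: 3f1 + f2 + f3 = [5, -2, -9].

[3, 1, 1]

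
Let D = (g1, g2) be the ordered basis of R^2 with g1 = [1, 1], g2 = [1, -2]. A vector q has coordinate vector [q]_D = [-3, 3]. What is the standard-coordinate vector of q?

[0, -9]

q = M [q]_D, where M has columns g1, g2.
Carrying out the matrix-vector product, q = [0, -9].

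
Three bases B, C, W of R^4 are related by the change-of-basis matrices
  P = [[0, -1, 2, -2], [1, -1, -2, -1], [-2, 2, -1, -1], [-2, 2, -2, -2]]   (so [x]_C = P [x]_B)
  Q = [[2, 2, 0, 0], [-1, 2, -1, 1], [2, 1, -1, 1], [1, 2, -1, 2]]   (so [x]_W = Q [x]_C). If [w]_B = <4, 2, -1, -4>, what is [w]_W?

Apply P to get C-coordinates <4, 8, 1, 6>, then Q to get W-coordinates.
The result is [w]_W = <24, 17, 21, 31>.

<24, 17, 21, 31>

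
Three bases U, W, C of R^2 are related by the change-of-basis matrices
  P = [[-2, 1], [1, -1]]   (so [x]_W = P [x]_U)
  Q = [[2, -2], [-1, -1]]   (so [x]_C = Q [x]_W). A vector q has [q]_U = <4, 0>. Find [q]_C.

First [q]_W = P [q]_U = <-8, 4>.
Then [q]_C = Q [q]_W = <-24, 4>.

<-24, 4>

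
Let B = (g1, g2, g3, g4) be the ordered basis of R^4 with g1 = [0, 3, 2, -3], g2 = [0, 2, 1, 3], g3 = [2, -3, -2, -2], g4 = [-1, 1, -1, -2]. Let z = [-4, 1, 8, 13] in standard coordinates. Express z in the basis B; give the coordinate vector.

[-1, -2, -4, -4]

We seek scalars with c_1 g1 + ... + c_4 g4 = z; equivalently solve M c = z where the columns of M are g1, ..., g4.
Gaussian elimination on [M | z] yields c = (-1, -2, -4, -4).
Check: -g1 - 2g2 - 4g3 - 4g4 = [-4, 1, 8, 13].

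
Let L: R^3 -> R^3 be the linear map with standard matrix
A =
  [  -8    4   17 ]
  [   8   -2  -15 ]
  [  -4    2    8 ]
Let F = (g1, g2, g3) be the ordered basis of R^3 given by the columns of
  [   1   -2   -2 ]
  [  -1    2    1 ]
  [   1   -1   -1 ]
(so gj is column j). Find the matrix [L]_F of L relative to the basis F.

The j-th column of [L]_F is [L(gj)]_F.
L(g1) = A g1 = (5, -5, 2) = -g1 - 3g2 + 0·g3, so column 1 is (-1, -3, 0).
Repeating for g2, g3 and assembling the columns gives [[-1, 1, 1], [-3, -1, -1], [0, -2, 0]].

[[-1, 1, 1], [-3, -1, -1], [0, -2, 0]]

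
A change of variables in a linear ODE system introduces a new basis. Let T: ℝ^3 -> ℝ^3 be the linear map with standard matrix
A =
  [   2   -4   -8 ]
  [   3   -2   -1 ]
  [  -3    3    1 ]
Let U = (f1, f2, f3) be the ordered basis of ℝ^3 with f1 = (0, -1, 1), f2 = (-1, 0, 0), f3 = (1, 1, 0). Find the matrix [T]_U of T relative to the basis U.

With P the matrix whose columns are f1, ..., f3, [T]_U = P^(-1) A P.
Column by column: T(f1) = A f1 = (-4, 1, -2); its U-coordinates (-2, 3, -1) give column 1.
Continuing for each basis vector yields [T]_U = [[-2, 3, 0], [3, 2, 3], [-1, 0, 1]].

[[-2, 3, 0], [3, 2, 3], [-1, 0, 1]]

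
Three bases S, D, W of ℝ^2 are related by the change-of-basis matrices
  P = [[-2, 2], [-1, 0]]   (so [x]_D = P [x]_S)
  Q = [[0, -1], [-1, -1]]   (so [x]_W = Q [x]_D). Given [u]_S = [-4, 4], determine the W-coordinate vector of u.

Apply P to get D-coordinates [16, 4], then Q to get W-coordinates.
The result is [u]_W = [-4, -20].

[-4, -20]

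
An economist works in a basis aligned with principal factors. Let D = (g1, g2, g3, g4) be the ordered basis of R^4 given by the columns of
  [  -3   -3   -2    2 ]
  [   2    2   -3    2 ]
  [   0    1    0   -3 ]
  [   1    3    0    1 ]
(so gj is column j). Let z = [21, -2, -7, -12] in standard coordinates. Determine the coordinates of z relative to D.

Write z = c_1 g1 + ... + c_4 g4 and solve for the c_i.
Row-reducing the augmented matrix [M | z] gives c = (-1, -4, -2, 1).
Check: -g1 - 4g2 - 2g3 + g4 = [21, -2, -7, -12].

[-1, -4, -2, 1]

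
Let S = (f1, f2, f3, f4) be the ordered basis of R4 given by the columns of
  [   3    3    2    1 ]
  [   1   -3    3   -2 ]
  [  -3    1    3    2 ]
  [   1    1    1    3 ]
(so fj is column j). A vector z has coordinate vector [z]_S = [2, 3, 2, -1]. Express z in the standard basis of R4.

z = M [z]_S, where M has columns f1, ..., f4.
Carrying out the matrix-vector product, z = [18, 1, 1, 4].

[18, 1, 1, 4]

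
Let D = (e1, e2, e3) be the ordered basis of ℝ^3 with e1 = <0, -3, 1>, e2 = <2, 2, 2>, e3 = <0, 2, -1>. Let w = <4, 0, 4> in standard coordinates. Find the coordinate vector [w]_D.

Write w = c_1 e1 + ... + c_3 e3 and solve for the c_i.
Gaussian elimination on [M | w] yields c = (4, 2, 4).
Check: 4e1 + 2e2 + 4e3 = <4, 0, 4>.

<4, 2, 4>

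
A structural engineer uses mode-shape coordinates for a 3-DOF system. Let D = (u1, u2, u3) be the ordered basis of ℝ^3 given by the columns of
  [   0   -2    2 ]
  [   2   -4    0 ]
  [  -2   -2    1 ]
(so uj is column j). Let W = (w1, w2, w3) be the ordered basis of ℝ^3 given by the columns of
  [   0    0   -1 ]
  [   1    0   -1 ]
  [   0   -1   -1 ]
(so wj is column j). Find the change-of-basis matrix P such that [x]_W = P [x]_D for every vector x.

Take x = uj: its D-coordinates are the j-th standard unit vector, so P e_j — column j of P — equals [uj]_W.
u1 = 2w1 + 2w2 + 0·w3, giving column 1 = <2, 2, 0>; repeating for each j gives P = [[2, -2, -2], [2, 0, 1], [0, 2, -2]].

[[2, -2, -2], [2, 0, 1], [0, 2, -2]]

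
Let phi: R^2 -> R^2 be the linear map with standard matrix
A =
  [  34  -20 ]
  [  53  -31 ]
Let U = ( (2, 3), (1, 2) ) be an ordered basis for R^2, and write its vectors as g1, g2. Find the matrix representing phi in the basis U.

[[3, -3], [2, 0]]

With P the matrix whose columns are g1, g2, [phi]_U = P^(-1) A P.
Column by column: phi(g1) = A g1 = (8, 13); its U-coordinates (3, 2) give column 1.
Continuing for each basis vector yields [phi]_U = [[3, -3], [2, 0]].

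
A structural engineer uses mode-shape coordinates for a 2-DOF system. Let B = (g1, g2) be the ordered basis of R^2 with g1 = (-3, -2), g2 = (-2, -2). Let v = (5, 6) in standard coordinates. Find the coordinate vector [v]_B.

[v]_B is the unique c with M c = v, where M has columns g1, g2.
System: -3c_1 - 2c_2 = 5, -2c_1 - 2c_2 = 6; solving gives c_1 = 1, c_2 = -4.
Check: g1 - 4g2 = (5, 6).

(1, -4)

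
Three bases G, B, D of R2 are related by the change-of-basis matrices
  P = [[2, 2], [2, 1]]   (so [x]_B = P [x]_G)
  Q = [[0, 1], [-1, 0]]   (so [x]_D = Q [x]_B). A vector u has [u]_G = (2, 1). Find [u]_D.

First [u]_B = P [u]_G = (6, 5).
Then [u]_D = Q [u]_B = (5, -6).

(5, -6)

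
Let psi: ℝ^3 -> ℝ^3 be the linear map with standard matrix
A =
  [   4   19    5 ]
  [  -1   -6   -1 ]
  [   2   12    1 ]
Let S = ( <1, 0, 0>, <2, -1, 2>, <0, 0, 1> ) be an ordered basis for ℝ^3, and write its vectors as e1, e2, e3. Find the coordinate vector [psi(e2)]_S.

Compute psi(e2) = A e2 = <-1, 2, -6> in standard coordinates.
Then write this in S-coordinates: solve for y in y_1 e1 + ... + y_3 e3 = <-1, 2, -6>.
This gives y = <3, -2, -2>, which is column 2 of [psi]_S.

<3, -2, -2>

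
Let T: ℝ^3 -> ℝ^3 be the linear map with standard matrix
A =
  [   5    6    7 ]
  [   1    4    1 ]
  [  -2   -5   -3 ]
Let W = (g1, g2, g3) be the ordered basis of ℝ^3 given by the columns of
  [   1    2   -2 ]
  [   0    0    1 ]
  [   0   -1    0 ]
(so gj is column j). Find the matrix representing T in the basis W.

[[3, 3, -2], [2, 1, 1], [1, 1, 2]]

With P the matrix whose columns are g1, ..., g3, [T]_W = P^(-1) A P.
Column by column: T(g1) = A g1 = [5, 1, -2]; its W-coordinates [3, 2, 1] give column 1.
Continuing for each basis vector yields [T]_W = [[3, 3, -2], [2, 1, 1], [1, 1, 2]].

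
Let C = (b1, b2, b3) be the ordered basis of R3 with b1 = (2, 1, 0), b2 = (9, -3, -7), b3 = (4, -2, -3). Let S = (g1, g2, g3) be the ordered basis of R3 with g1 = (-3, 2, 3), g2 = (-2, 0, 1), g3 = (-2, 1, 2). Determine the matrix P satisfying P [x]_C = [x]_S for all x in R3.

Let M have columns bj and N have columns gj. Then for every x, N [x]_S = x = M [x]_C, so P = N^(-1) M.
Since det N = 1, N^(-1) has integer entries; multiplying gives P = [[0, -1, -2], [-2, -2, -1], [1, -1, 2]].

[[0, -1, -2], [-2, -2, -1], [1, -1, 2]]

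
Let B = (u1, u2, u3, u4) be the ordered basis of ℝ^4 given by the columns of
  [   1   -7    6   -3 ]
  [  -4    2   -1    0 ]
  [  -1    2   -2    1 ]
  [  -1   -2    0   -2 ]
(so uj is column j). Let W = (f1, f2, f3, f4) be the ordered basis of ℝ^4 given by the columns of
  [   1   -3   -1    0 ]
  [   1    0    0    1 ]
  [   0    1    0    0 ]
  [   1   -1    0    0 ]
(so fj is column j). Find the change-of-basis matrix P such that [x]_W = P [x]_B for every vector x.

Column j of P is [uj]_W, since P maps B-coordinates to W-coordinates.
Expressing u1 in W: u1 = -2f1 - f2 + 0·f3 - 2f4, so column 1 of P is (-2, -1, 0, -2).
Doing the same for each uj gives P = [[-2, 0, -2, -1], [-1, 2, -2, 1], [0, 1, -2, -1], [-2, 2, 1, 1]].

[[-2, 0, -2, -1], [-1, 2, -2, 1], [0, 1, -2, -1], [-2, 2, 1, 1]]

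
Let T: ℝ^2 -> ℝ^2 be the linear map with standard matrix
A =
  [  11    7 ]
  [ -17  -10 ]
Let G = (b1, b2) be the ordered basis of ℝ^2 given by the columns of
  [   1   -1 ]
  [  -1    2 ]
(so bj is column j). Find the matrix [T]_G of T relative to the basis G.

[[1, 3], [-3, 0]]

Let P have columns b1, b2. Then [T]_G = P^(-1) A P.
Here det P = 1, so P^(-1) is integer; computing A P first and then P^(-1)(A P) gives [[1, 3], [-3, 0]].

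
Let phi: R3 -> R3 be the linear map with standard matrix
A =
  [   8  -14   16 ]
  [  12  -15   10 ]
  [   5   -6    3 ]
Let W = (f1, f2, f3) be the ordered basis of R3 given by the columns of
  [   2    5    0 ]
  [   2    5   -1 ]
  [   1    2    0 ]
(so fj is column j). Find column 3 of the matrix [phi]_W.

Compute phi(f3) = A f3 = <14, 15, 6> in standard coordinates.
Then write this in W-coordinates: solve for y in y_1 f1 + ... + y_3 f3 = <14, 15, 6>.
This gives y = <2, 2, -1>, which is column 3 of [phi]_W.

<2, 2, -1>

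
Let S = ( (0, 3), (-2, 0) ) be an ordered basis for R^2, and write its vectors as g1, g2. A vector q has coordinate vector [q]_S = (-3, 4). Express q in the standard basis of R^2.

(-8, -9)

The coordinates say q = -3g1 + 4g2; adding the scaled basis vectors gives (-8, -9).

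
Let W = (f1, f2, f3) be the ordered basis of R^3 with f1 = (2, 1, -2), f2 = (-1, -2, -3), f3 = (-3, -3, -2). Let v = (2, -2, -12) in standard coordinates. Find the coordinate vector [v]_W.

We seek scalars with c_1 f1 + ... + c_3 f3 = v; equivalently solve M c = v where the columns of M are f1, ..., f3.
Row-reducing the augmented matrix [M | v] gives c = (4, 0, 2).
Check: 4f1 + 0·f2 + 2f3 = (2, -2, -12).

(4, 0, 2)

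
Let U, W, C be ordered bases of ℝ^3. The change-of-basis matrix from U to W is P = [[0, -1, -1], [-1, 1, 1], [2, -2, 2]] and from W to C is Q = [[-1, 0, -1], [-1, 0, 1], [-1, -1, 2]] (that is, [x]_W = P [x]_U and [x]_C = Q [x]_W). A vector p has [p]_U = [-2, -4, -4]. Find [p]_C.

Apply P to get W-coordinates [8, -6, -4], then Q to get C-coordinates.
The result is [p]_C = [-4, -12, -10].

[-4, -12, -10]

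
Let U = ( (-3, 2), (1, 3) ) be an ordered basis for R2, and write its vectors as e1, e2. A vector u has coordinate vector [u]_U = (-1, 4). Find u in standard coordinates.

(7, 10)

By definition u = -e1 + 4e2.
Summing componentwise gives (7, 10).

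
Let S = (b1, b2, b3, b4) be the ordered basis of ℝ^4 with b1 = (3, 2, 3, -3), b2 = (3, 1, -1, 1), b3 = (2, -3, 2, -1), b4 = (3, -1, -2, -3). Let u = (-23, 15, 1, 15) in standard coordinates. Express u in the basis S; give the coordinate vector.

(0, -1, -4, -4)

We seek scalars with c_1 b1 + ... + c_4 b4 = u; equivalently solve M c = u where the columns of M are b1, ..., b4.
Row-reducing the augmented matrix [M | u] gives c = (0, -1, -4, -4).
Check: 0·b1 - b2 - 4b3 - 4b4 = (-23, 15, 1, 15).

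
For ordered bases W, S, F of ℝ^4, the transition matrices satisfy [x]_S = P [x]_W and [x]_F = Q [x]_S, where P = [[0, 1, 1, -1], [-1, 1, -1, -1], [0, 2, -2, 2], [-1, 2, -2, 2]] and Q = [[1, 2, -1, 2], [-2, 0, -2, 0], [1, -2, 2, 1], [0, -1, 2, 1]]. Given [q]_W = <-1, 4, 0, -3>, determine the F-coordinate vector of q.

<27, -18, -2, -1>

First [q]_S = P [q]_W = <7, 8, 2, 3>.
Then [q]_F = Q [q]_S = <27, -18, -2, -1>.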